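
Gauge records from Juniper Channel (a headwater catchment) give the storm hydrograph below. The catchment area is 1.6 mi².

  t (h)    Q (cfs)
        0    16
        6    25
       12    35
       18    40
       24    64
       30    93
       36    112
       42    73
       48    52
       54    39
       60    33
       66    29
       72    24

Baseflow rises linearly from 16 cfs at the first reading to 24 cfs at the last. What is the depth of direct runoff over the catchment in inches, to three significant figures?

Direct runoff: 0.00, 8.33, 17.67, 22.00, 45.33, 73.67, 92.00, 52.33, 30.67, 17.00, 10.33, 5.67, 0.00 cfs; ΣQ_DR = 375.0 cfs.
V = ΣQ_DR · Δt = 375.0 × 21600 s = 8.100 × 10^6 ft³.
Over A = 1.6 mi², depth = V / A = 2.18 in.

d ≈ 2.18 in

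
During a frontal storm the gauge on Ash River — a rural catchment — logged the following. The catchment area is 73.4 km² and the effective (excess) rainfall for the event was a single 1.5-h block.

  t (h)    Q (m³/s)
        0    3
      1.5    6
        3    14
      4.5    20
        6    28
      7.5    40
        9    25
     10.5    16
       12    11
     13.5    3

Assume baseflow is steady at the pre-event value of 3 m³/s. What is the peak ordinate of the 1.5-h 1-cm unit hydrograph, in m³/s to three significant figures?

U_p ≈ 37.0 m³/s

Direct runoff: 0.0, 3.0, 11.0, 17.0, 25.0, 37.0, 22.0, 13.0, 8.0, 0.0 m³/s; ΣQ_DR = 136.0 m³/s, peak = 37.0 m³/s.
Runoff depth d = ΣQ_DR·Δt / A = 136.0 × 5400 / (73.4 km²) = 10.01 mm.
The 1-cm UH is the DRH scaled by (10 mm)/d, so U_p = 37.0 × 10/10.01 = 37.0 m³/s.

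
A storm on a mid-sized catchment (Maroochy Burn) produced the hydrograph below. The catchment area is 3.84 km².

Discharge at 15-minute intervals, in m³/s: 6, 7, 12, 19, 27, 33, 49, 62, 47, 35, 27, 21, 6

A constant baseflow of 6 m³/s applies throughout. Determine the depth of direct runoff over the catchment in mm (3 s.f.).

d ≈ 64.0 mm

Direct runoff: 0.0, 1.0, 6.0, 13.0, 21.0, 27.0, 43.0, 56.0, 41.0, 29.0, 21.0, 15.0, 0.0 m³/s; ΣQ_DR = 273.0 m³/s.
V = ΣQ_DR · Δt = 273.0 × 900 s = 2.457 × 10^5 m³.
Over A = 3.84 km², depth = V / A = 64.0 mm.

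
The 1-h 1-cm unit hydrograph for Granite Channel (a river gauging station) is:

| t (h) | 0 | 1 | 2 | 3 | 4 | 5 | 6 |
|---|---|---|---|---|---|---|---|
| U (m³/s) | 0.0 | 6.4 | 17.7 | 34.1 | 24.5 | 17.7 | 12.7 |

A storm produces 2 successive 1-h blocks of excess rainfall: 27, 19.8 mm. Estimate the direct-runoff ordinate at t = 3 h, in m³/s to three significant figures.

Q ≈ 127 m³/s

By discrete convolution, Q_j = Σ (P_i / 10 mm) · U_{j−i}.
At t = 3 h (j=3): Q = (27/10)·34.1 + (19.8/10)·17.7 = 127 m³/s.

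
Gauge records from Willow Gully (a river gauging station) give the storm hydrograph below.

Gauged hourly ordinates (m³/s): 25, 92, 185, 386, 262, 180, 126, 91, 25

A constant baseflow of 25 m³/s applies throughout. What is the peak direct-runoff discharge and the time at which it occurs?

Subtracting baseflow gives direct-runoff ordinates: 0.0, 67.0, 160.0, 361.0, 237.0, 155.0, 101.0, 66.0, 0.0 m³/s.
The maximum is 361.0 m³/s, occurring at the reading for t = 3 h.

Q_p = 361.0 m³/s at t = 3 h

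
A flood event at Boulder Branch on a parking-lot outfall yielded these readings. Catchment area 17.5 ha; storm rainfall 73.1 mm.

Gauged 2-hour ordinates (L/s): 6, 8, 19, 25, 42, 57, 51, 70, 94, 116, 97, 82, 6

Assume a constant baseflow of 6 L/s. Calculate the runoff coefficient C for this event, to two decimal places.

C ≈ 0.33

ΣQ_DR = 595.0 L/s; V = ΣQ_DR·Δt = 4.284 × 10^6 L.
Runoff depth d = V / A = 24.48 mm.
C = d / P = 24.48 / 73.1 = 0.33.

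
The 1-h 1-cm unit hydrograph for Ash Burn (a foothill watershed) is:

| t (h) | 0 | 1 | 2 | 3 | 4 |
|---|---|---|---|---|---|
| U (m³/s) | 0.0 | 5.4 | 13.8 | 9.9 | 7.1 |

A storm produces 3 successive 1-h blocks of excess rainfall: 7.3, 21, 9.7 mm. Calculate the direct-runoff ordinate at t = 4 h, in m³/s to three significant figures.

Q ≈ 39.4 m³/s

By discrete convolution, Q_j = Σ (P_i / 10 mm) · U_{j−i}.
At t = 4 h (j=4): Q = (7.3/10)·7.1 + (21/10)·9.9 + (9.7/10)·13.8 = 39.4 m³/s.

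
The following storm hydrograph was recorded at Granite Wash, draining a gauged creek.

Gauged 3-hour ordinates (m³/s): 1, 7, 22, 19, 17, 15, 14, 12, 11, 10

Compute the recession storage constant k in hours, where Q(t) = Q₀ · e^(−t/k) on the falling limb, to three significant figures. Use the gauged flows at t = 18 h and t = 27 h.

On the falling limb, Q drops from 14 to 10 m³/s between t = 18 h and t = 27 h (Δt = 9 h).
k = −Δt / ln(Q₂/Q₁) = −9 / ln(10/14) = 26.7 h.

k ≈ 26.7 h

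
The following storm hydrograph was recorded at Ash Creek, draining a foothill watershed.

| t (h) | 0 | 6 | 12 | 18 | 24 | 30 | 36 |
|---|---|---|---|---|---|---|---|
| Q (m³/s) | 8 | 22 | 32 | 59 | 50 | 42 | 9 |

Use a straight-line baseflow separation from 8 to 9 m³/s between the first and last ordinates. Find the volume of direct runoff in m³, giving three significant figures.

Direct-runoff ordinates (Q − Q_b): 0.00, 13.83, 23.67, 50.50, 41.33, 33.17, 0.00 m³/s.
ΣQ_DR = 162.5 m³/s.
With Δt = 6 h = 21600 s, V = ΣQ_DR · Δt = 162.5 × 21600 = 3.51 × 10^6 m³.

V ≈ 3.51 × 10^6 m³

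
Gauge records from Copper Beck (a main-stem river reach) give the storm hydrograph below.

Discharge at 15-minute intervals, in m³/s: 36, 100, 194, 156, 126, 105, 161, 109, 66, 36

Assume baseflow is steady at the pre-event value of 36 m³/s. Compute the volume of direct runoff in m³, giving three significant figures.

Direct-runoff ordinates (Q − Q_b): 0.0, 64.0, 158.0, 120.0, 90.0, 69.0, 125.0, 73.0, 30.0, 0.0 m³/s.
ΣQ_DR = 729.0 m³/s.
With Δt = 0.25 h = 900 s, V = ΣQ_DR · Δt = 729.0 × 900 = 6.56 × 10^5 m³.

V ≈ 6.56 × 10^5 m³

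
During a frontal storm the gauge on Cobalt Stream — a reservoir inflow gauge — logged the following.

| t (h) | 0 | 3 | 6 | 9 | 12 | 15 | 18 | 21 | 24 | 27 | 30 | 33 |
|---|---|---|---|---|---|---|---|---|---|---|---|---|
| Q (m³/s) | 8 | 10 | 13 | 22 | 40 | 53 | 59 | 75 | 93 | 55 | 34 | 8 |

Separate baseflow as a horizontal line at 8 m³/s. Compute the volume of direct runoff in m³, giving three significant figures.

Direct-runoff ordinates (Q − Q_b): 0.0, 2.0, 5.0, 14.0, 32.0, 45.0, 51.0, 67.0, 85.0, 47.0, 26.0, 0.0 m³/s.
ΣQ_DR = 374.0 m³/s.
With Δt = 3 h = 10800 s, V = ΣQ_DR · Δt = 374.0 × 10800 = 4.04 × 10^6 m³.

V ≈ 4.04 × 10^6 m³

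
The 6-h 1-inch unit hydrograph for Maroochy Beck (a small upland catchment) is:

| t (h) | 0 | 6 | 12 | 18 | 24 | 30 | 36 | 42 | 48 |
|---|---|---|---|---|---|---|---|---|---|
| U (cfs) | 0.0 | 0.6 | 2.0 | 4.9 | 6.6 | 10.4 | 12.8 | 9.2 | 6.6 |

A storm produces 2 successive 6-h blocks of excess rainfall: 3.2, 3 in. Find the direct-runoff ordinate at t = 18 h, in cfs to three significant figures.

By discrete convolution, Q_j = Σ (P_i / 1 in) · U_{j−i}.
At t = 18 h (j=3): Q = (3.2/1)·4.9 + (3/1)·2.0 = 21.7 cfs.

Q ≈ 21.7 cfs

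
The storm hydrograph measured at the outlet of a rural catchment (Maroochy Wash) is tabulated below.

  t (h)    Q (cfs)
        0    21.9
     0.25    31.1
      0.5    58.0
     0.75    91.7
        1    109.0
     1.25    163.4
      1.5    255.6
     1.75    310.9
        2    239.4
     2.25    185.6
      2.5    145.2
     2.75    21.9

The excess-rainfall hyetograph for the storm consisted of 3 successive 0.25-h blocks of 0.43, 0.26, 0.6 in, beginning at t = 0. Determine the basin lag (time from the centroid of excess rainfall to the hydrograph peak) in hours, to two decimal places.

t_L ≈ 1.34 h

Centroid of excess rainfall: t_c = Σ P_i·t̄_i / ΣP_i = 0.4079 h (block centres at 0.125, 0.375, 0.625 h).
Hydrograph peak occurs at t = 1.75 h, so basin lag t_L = 1.75 − 0.4079 = 1.34 h.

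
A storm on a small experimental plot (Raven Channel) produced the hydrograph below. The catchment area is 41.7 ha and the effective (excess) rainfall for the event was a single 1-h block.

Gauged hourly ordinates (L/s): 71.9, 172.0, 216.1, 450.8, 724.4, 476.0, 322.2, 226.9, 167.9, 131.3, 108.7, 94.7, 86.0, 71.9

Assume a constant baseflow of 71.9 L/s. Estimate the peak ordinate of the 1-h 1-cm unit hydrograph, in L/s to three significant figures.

Direct runoff: 0.0, 100.1, 144.2, 378.9, 652.5, 404.1, 250.3, 155.0, 96.0, 59.4, 36.8, 22.8, 14.1, 0.0 L/s; ΣQ_DR = 2314 L/s, peak = 652.5 L/s.
Runoff depth d = ΣQ_DR·Δt / A = 2314 × 3600 / (41.7 ha) = 19.98 mm.
The 1-cm UH is the DRH scaled by (10 mm)/d, so U_p = 652.5 × 10/19.98 = 327 L/s.

U_p ≈ 327 L/s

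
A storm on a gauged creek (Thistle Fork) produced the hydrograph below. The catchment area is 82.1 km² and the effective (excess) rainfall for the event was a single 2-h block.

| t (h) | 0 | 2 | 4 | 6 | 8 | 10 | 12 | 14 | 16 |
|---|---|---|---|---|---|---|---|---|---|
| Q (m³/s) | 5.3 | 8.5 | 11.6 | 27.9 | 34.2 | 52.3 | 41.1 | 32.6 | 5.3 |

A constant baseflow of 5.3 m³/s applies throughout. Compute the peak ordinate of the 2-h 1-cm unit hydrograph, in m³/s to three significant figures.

Direct runoff: 0.0, 3.2, 6.3, 22.6, 28.9, 47.0, 35.8, 27.3, 0.0 m³/s; ΣQ_DR = 171.1 m³/s, peak = 47.0 m³/s.
Runoff depth d = ΣQ_DR·Δt / A = 171.1 × 7200 / (82.1 km²) = 15.01 mm.
The 1-cm UH is the DRH scaled by (10 mm)/d, so U_p = 47.0 × 10/15.01 = 31.3 m³/s.

U_p ≈ 31.3 m³/s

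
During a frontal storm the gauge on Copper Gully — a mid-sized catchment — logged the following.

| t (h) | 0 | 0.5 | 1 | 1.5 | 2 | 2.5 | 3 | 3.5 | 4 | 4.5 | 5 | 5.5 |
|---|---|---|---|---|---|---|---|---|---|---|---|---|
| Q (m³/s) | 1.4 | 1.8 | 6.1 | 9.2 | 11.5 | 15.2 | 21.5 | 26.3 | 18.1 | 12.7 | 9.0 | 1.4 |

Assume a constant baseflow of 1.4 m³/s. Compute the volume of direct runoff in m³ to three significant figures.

Direct-runoff ordinates (Q − Q_b): 0.0, 0.4, 4.7, 7.8, 10.1, 13.8, 20.1, 24.9, 16.7, 11.3, 7.6, 0.0 m³/s.
ΣQ_DR = 117.4 m³/s.
With Δt = 0.5 h = 1800 s, V = ΣQ_DR · Δt = 117.4 × 1800 = 2.11 × 10^5 m³.

V ≈ 2.11 × 10^5 m³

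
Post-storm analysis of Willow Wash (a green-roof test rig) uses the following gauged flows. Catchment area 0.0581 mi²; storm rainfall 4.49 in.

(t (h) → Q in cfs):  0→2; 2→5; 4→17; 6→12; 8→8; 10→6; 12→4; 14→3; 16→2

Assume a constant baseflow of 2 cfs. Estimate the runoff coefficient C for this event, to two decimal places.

C ≈ 0.49

ΣQ_DR = 41.00 cfs; V = ΣQ_DR·Δt = 2.952 × 10^5 ft³.
Runoff depth d = V / A = 2.187 in.
C = d / P = 2.187 / 4.49 = 0.49.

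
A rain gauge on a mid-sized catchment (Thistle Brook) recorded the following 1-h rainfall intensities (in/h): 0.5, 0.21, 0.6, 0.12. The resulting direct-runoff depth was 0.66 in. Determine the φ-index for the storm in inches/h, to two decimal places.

φ ≈ 0.22 in/h

Only the 2 blocks with intensity above φ contribute runoff: 0.5, 0.6 in/h.
Σ(I−φ)·Δt = d  ⇒  (0.5+0.6 − 2φ)·1 = 0.66
φ = (1.100 − 0.66/1) / 2 = 0.22 in/h.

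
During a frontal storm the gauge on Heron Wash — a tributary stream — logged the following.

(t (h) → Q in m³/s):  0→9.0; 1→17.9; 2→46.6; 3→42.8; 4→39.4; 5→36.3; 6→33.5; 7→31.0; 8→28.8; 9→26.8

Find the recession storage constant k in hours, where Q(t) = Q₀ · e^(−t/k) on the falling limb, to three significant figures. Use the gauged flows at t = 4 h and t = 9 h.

On the falling limb, Q drops from 39.4 to 26.8 m³/s between t = 4 h and t = 9 h (Δt = 5 h).
k = −Δt / ln(Q₂/Q₁) = −5 / ln(26.8/39.4) = 13.0 h.

k ≈ 13.0 h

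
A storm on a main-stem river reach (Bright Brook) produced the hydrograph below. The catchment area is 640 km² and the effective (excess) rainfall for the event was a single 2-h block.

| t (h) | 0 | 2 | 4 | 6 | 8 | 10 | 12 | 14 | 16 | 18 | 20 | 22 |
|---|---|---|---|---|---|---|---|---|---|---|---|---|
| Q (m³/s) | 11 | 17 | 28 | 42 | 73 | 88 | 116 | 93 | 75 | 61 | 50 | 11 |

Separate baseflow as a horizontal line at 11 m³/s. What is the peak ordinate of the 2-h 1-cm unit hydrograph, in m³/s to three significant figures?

Direct runoff: 0.0, 6.0, 17.0, 31.0, 62.0, 77.0, 105.0, 82.0, 64.0, 50.0, 39.0, 0.0 m³/s; ΣQ_DR = 533.0 m³/s, peak = 105.0 m³/s.
Runoff depth d = ΣQ_DR·Δt / A = 533.0 × 7200 / (640 km²) = 5.996 mm.
The 1-cm UH is the DRH scaled by (10 mm)/d, so U_p = 105.0 × 10/5.996 = 175 m³/s.

U_p ≈ 175 m³/s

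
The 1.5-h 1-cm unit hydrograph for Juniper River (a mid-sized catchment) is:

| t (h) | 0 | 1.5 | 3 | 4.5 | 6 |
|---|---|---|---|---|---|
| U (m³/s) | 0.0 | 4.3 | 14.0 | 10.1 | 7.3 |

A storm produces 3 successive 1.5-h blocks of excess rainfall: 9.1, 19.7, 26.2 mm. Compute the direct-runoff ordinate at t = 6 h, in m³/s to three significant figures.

By discrete convolution, Q_j = Σ (P_i / 10 mm) · U_{j−i}.
At t = 6 h (j=4): Q = (9.1/10)·7.3 + (19.7/10)·10.1 + (26.2/10)·14.0 = 63.2 m³/s.

Q ≈ 63.2 m³/s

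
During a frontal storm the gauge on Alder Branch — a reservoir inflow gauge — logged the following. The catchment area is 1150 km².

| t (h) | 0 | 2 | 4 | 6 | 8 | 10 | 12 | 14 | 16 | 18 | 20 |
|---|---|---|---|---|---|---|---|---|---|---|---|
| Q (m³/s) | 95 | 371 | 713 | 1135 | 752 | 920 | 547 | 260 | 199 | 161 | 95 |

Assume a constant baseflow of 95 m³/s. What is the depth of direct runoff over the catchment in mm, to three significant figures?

Direct runoff: 0.0, 276.0, 618.0, 1040.0, 657.0, 825.0, 452.0, 165.0, 104.0, 66.0, 0.0 m³/s; ΣQ_DR = 4203 m³/s.
V = ΣQ_DR · Δt = 4203 × 7200 s = 3.026 × 10^7 m³.
Over A = 1150 km², depth = V / A = 26.3 mm.

d ≈ 26.3 mm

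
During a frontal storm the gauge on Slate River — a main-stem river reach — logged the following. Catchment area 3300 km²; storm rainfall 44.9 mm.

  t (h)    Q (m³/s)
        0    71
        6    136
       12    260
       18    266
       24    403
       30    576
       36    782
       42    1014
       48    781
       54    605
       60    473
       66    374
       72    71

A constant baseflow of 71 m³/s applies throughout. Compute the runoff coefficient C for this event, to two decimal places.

C ≈ 0.71

ΣQ_DR = 4889 m³/s; V = ΣQ_DR·Δt = 1.056 × 10^8 m³.
Runoff depth d = V / A = 32.00 mm.
C = d / P = 32.00 / 44.9 = 0.71.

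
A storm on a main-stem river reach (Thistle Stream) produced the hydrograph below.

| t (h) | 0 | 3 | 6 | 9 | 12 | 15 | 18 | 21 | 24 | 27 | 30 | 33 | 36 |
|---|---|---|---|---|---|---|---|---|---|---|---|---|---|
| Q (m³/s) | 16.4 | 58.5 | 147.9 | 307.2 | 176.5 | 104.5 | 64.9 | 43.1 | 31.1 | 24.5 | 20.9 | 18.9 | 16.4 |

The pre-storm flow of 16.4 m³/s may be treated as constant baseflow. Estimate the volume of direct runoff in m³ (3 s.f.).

V ≈ 8.83 × 10^6 m³

Direct-runoff ordinates (Q − Q_b): 0.0, 42.1, 131.5, 290.8, 160.1, 88.1, 48.5, 26.7, 14.7, 8.1, 4.5, 2.5, 0.0 m³/s.
ΣQ_DR = 817.6 m³/s.
With Δt = 3 h = 10800 s, V = ΣQ_DR · Δt = 817.6 × 10800 = 8.83 × 10^6 m³.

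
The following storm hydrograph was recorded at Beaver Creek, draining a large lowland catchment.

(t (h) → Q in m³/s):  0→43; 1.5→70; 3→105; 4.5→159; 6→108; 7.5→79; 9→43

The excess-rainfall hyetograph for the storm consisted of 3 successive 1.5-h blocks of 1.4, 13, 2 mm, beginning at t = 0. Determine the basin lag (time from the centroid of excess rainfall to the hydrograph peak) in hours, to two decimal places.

t_L ≈ 2.20 h

Centroid of excess rainfall: t_c = Σ P_i·t̄_i / ΣP_i = 2.3049 h (block centres at 0.75, 2.25, 3.75 h).
Hydrograph peak occurs at t = 4.5 h, so basin lag t_L = 4.5 − 2.3049 = 2.20 h.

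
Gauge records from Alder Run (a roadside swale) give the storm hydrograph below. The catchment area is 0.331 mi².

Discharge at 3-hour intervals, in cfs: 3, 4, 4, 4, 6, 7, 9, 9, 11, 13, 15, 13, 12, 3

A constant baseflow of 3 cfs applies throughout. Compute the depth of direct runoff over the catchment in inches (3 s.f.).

d ≈ 0.997 in

Direct runoff: 0.0, 1.0, 1.0, 1.0, 3.0, 4.0, 6.0, 6.0, 8.0, 10.0, 12.0, 10.0, 9.0, 0.0 cfs; ΣQ_DR = 71.00 cfs.
V = ΣQ_DR · Δt = 71.00 × 10800 s = 7.668 × 10^5 ft³.
Over A = 0.331 mi², depth = V / A = 0.997 in.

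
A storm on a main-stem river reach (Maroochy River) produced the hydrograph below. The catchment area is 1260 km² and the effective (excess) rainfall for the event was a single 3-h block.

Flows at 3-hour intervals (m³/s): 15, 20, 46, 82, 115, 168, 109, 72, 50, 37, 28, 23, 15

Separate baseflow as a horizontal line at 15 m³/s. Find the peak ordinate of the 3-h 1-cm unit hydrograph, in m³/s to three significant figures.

Direct runoff: 0.0, 5.0, 31.0, 67.0, 100.0, 153.0, 94.0, 57.0, 35.0, 22.0, 13.0, 8.0, 0.0 m³/s; ΣQ_DR = 585.0 m³/s, peak = 153.0 m³/s.
Runoff depth d = ΣQ_DR·Δt / A = 585.0 × 10800 / (1260 km²) = 5.014 mm.
The 1-cm UH is the DRH scaled by (10 mm)/d, so U_p = 153.0 × 10/5.014 = 305 m³/s.

U_p ≈ 305 m³/s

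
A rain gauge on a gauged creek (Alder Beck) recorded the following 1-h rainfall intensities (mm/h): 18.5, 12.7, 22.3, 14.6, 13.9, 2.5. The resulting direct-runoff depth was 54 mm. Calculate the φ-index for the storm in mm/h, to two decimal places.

φ ≈ 5.60 mm/h

Only the 5 blocks with intensity above φ contribute runoff: 18.5, 12.7, 22.3, 14.6, 13.9 mm/h.
Σ(I−φ)·Δt = d  ⇒  (18.5+12.7+22.3+14.6+13.9 − 5φ)·1 = 54
φ = (82.00 − 54/1) / 5 = 5.60 mm/h.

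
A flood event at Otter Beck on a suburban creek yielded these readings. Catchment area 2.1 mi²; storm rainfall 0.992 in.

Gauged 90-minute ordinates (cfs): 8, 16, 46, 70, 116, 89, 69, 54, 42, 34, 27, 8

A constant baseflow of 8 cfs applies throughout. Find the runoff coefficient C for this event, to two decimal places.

C ≈ 0.54

ΣQ_DR = 483.0 cfs; V = ΣQ_DR·Δt = 2.608 × 10^6 ft³.
Runoff depth d = V / A = 0.5346 in.
C = d / P = 0.5346 / 0.992 = 0.54.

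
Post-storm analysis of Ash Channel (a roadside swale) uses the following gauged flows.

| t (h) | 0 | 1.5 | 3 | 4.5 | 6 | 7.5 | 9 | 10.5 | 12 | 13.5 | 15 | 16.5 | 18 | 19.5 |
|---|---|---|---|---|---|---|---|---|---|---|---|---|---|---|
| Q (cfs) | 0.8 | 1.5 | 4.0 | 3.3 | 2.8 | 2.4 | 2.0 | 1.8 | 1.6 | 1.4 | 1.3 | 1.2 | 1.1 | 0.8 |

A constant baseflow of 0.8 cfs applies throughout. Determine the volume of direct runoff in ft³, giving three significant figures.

Direct-runoff ordinates (Q − Q_b): 0.0, 0.7, 3.2, 2.5, 2.0, 1.6, 1.2, 1.0, 0.8, 0.6, 0.5, 0.4, 0.3, 0.0 cfs.
ΣQ_DR = 14.80 cfs.
With Δt = 1.5 h = 5400 s, V = ΣQ_DR · Δt = 14.80 × 5400 = 79900 ft³.

V ≈ 79900 ft³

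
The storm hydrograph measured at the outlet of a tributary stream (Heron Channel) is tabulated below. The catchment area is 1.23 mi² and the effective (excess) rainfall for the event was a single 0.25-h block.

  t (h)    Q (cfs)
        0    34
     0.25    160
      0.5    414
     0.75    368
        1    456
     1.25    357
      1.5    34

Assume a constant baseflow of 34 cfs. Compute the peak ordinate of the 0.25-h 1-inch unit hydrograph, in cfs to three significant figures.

U_p ≈ 845 cfs

Direct runoff: 0.0, 126.0, 380.0, 334.0, 422.0, 323.0, 0.0 cfs; ΣQ_DR = 1585 cfs, peak = 422.0 cfs.
Runoff depth d = ΣQ_DR·Δt / A = 1585 × 900 / (1.23 mi²) = 0.4992 in.
The 1-inch UH is the DRH scaled by (1 in)/d, so U_p = 422.0 × 1/0.4992 = 845 cfs.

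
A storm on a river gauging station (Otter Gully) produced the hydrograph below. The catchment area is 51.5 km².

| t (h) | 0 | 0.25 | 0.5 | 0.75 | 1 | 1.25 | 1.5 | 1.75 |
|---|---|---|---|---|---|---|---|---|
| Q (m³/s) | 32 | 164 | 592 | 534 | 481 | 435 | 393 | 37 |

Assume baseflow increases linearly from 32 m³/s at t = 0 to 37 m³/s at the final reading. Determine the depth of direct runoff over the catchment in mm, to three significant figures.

d ≈ 41.8 mm

Direct runoff: 0.00, 131.29, 558.57, 499.86, 446.14, 399.43, 356.71, 0.00 m³/s; ΣQ_DR = 2392 m³/s.
V = ΣQ_DR · Δt = 2392 × 900 s = 2.153 × 10^6 m³.
Over A = 51.5 km², depth = V / A = 41.8 mm.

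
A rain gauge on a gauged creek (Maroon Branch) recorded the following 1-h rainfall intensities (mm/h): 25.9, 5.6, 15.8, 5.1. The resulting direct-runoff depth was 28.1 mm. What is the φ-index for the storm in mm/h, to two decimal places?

Only the 2 blocks with intensity above φ contribute runoff: 25.9, 15.8 mm/h.
Σ(I−φ)·Δt = d  ⇒  (25.9+15.8 − 2φ)·1 = 28.1
φ = (41.70 − 28.1/1) / 2 = 6.80 mm/h.

φ ≈ 6.80 mm/h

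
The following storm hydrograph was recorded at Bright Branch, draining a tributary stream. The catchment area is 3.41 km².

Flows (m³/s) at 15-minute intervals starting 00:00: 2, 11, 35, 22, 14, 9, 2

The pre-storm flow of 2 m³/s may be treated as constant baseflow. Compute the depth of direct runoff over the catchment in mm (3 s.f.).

Direct runoff: 0.0, 9.0, 33.0, 20.0, 12.0, 7.0, 0.0 m³/s; ΣQ_DR = 81.00 m³/s.
V = ΣQ_DR · Δt = 81.00 × 900 s = 72900 m³.
Over A = 3.41 km², depth = V / A = 21.4 mm.

d ≈ 21.4 mm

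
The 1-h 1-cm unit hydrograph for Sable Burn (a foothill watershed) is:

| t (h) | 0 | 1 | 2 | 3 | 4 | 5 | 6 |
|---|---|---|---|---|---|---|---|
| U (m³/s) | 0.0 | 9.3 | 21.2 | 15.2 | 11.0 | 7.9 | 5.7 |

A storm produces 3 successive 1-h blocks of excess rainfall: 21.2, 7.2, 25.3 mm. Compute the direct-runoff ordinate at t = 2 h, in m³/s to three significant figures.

Q ≈ 51.6 m³/s

By discrete convolution, Q_j = Σ (P_i / 10 mm) · U_{j−i}.
At t = 2 h (j=2): Q = (21.2/10)·21.2 + (7.2/10)·9.3 + (25.3/10)·0.0 = 51.6 m³/s.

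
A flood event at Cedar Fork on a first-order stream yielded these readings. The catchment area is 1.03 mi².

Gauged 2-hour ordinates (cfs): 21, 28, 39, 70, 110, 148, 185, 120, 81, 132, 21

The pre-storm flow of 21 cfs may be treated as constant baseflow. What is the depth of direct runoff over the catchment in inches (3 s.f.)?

Direct runoff: 0.0, 7.0, 18.0, 49.0, 89.0, 127.0, 164.0, 99.0, 60.0, 111.0, 0.0 cfs; ΣQ_DR = 724.0 cfs.
V = ΣQ_DR · Δt = 724.0 × 7200 s = 5.213 × 10^6 ft³.
Over A = 1.03 mi², depth = V / A = 2.18 in.

d ≈ 2.18 in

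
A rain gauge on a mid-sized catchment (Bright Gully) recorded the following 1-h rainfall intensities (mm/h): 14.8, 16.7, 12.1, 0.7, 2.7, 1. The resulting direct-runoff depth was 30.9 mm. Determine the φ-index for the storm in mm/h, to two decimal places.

Only the 3 blocks with intensity above φ contribute runoff: 14.8, 16.7, 12.1 mm/h.
Σ(I−φ)·Δt = d  ⇒  (14.8+16.7+12.1 − 3φ)·1 = 30.9
φ = (43.60 − 30.9/1) / 3 = 4.23 mm/h.

φ ≈ 4.23 mm/h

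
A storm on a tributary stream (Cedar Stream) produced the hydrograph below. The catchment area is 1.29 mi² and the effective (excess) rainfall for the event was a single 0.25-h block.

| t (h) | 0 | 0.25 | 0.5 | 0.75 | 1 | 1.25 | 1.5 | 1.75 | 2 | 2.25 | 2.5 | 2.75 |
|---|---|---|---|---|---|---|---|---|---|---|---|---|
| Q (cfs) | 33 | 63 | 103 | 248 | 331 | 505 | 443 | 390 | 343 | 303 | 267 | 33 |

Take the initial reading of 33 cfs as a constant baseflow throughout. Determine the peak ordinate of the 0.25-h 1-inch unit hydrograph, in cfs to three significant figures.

Direct runoff: 0.0, 30.0, 70.0, 215.0, 298.0, 472.0, 410.0, 357.0, 310.0, 270.0, 234.0, 0.0 cfs; ΣQ_DR = 2666 cfs, peak = 472.0 cfs.
Runoff depth d = ΣQ_DR·Δt / A = 2666 × 900 / (1.29 mi²) = 0.8006 in.
The 1-inch UH is the DRH scaled by (1 in)/d, so U_p = 472.0 × 1/0.8006 = 590 cfs.

U_p ≈ 590 cfs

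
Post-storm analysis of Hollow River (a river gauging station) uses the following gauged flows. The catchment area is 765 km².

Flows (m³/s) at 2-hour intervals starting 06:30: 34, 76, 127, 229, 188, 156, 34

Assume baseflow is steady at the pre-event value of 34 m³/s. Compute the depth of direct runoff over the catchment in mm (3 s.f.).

d ≈ 5.70 mm

Direct runoff: 0.0, 42.0, 93.0, 195.0, 154.0, 122.0, 0.0 m³/s; ΣQ_DR = 606.0 m³/s.
V = ΣQ_DR · Δt = 606.0 × 7200 s = 4.363 × 10^6 m³.
Over A = 765 km², depth = V / A = 5.70 mm.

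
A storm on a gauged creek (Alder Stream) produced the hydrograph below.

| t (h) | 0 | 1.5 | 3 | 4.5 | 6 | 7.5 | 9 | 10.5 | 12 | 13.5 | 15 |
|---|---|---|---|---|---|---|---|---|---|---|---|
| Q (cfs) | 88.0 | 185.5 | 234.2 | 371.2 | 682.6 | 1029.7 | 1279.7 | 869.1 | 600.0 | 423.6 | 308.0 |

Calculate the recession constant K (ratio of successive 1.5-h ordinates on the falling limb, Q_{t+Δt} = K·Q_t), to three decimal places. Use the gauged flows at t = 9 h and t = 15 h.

K ≈ 0.700

Using the recession-limb readings at t = 9 h and t = 15 h: Q falls from 1279.7 to 308.0 cfs over 4 intervals.
K = (Q₂/Q₁)^(1/4) = (308.0/1279.7)^(1/4) = 0.700.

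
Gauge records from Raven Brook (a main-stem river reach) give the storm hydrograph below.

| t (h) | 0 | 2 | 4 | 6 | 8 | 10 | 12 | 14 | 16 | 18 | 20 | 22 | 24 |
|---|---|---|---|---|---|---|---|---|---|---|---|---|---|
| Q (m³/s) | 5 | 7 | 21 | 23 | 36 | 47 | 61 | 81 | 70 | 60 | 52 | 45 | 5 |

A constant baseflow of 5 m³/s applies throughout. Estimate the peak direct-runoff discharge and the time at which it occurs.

Subtracting baseflow gives direct-runoff ordinates: 0.0, 2.0, 16.0, 18.0, 31.0, 42.0, 56.0, 76.0, 65.0, 55.0, 47.0, 40.0, 0.0 m³/s.
The maximum is 76.0 m³/s, occurring at the reading for t = 14 h.

Q_p = 76.0 m³/s at t = 14 h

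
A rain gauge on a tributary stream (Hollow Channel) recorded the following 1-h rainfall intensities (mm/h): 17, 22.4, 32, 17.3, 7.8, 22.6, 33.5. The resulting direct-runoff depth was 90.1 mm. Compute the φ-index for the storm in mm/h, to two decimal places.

Only the 6 blocks with intensity above φ contribute runoff: 17, 22.4, 32, 17.3, 22.6, 33.5 mm/h.
Σ(I−φ)·Δt = d  ⇒  (17+22.4+32+17.3+22.6+33.5 − 6φ)·1 = 90.1
φ = (144.8 − 90.1/1) / 6 = 9.12 mm/h.

φ ≈ 9.12 mm/h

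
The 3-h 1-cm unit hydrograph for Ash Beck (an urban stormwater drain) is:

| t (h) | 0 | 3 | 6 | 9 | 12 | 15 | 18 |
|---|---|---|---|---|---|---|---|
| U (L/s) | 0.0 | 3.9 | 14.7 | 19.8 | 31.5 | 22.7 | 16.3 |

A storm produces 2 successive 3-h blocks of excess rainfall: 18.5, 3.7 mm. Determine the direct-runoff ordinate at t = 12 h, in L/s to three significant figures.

Q ≈ 65.6 L/s

By discrete convolution, Q_j = Σ (P_i / 10 mm) · U_{j−i}.
At t = 12 h (j=4): Q = (18.5/10)·31.5 + (3.7/10)·19.8 = 65.6 L/s.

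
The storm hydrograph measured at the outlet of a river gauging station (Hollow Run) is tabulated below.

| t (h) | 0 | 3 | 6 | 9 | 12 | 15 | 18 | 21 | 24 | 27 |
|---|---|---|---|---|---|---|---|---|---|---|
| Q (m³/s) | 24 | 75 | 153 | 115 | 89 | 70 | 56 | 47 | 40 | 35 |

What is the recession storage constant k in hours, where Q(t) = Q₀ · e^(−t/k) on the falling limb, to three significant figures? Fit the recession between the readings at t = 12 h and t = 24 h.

k ≈ 15.0 h

On the falling limb, Q drops from 89 to 40 m³/s between t = 12 h and t = 24 h (Δt = 12 h).
k = −Δt / ln(Q₂/Q₁) = −12 / ln(40/89) = 15.0 h.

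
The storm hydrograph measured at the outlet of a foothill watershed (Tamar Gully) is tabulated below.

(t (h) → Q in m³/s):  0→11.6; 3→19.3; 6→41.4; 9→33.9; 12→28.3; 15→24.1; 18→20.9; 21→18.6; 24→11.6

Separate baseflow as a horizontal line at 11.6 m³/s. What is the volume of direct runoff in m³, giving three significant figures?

V ≈ 1.14 × 10^6 m³

Direct-runoff ordinates (Q − Q_b): 0.0, 7.7, 29.8, 22.3, 16.7, 12.5, 9.3, 7.0, 0.0 m³/s.
ΣQ_DR = 105.3 m³/s.
With Δt = 3 h = 10800 s, V = ΣQ_DR · Δt = 105.3 × 10800 = 1.14 × 10^6 m³.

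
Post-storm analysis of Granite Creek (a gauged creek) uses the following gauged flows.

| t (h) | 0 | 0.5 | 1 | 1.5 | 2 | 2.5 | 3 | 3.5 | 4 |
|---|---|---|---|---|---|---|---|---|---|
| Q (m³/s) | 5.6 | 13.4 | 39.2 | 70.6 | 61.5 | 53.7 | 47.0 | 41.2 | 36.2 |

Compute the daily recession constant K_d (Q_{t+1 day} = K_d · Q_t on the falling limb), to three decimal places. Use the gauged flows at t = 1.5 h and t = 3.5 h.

Between t = 1.5 h and t = 3.5 h the flow falls from 70.6 to 41.2 m³/s over 4×0.5 h = 2 h.
Per-interval ratio K = (41.2/70.6)^(1/4) = 0.8740; K_d = K^(24/0.5) = 0.002.

K_d ≈ 0.002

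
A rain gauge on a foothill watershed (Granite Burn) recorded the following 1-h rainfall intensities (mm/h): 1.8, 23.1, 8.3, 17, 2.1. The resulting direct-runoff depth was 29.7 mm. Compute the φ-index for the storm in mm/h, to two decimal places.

φ ≈ 6.23 mm/h

Only the 3 blocks with intensity above φ contribute runoff: 23.1, 8.3, 17 mm/h.
Σ(I−φ)·Δt = d  ⇒  (23.1+8.3+17 − 3φ)·1 = 29.7
φ = (48.40 − 29.7/1) / 3 = 6.23 mm/h.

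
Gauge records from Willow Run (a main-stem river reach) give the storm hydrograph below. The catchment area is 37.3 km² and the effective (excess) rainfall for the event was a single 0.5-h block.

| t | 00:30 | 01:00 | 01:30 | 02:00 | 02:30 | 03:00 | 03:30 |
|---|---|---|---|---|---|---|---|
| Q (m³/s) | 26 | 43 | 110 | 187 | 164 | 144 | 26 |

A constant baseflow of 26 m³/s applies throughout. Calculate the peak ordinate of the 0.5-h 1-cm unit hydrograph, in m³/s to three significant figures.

U_p ≈ 64.4 m³/s

Direct runoff: 0.0, 17.0, 84.0, 161.0, 138.0, 118.0, 0.0 m³/s; ΣQ_DR = 518.0 m³/s, peak = 161.0 m³/s.
Runoff depth d = ΣQ_DR·Δt / A = 518.0 × 1800 / (37.3 km²) = 25.00 mm.
The 1-cm UH is the DRH scaled by (10 mm)/d, so U_p = 161.0 × 10/25.00 = 64.4 m³/s.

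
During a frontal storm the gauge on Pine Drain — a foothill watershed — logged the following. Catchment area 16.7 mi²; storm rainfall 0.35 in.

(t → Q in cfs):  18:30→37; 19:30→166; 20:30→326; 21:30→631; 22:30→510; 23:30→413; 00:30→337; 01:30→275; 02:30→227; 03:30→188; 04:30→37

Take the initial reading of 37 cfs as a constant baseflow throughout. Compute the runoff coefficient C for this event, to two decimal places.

C ≈ 0.73

ΣQ_DR = 2740 cfs; V = ΣQ_DR·Δt = 9.864 × 10^6 ft³.
Runoff depth d = V / A = 0.2542 in.
C = d / P = 0.2542 / 0.35 = 0.73.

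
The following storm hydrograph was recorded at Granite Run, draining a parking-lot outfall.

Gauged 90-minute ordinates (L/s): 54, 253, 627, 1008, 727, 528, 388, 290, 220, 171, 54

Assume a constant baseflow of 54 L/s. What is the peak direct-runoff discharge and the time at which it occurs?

Subtracting baseflow gives direct-runoff ordinates: 0.0, 199.0, 573.0, 954.0, 673.0, 474.0, 334.0, 236.0, 166.0, 117.0, 0.0 L/s.
The maximum is 954.0 L/s, occurring at the reading for t = 4.5 h.

Q_p = 954.0 L/s at t = 4.5 h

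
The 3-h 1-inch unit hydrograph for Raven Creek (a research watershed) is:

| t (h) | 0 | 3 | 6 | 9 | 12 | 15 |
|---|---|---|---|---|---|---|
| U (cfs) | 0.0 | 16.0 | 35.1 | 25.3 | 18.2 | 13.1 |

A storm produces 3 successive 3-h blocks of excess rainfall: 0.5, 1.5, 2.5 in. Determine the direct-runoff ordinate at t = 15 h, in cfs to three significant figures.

Q ≈ 97.1 cfs

By discrete convolution, Q_j = Σ (P_i / 1 in) · U_{j−i}.
At t = 15 h (j=5): Q = (0.5/1)·13.1 + (1.5/1)·18.2 + (2.5/1)·25.3 = 97.1 cfs.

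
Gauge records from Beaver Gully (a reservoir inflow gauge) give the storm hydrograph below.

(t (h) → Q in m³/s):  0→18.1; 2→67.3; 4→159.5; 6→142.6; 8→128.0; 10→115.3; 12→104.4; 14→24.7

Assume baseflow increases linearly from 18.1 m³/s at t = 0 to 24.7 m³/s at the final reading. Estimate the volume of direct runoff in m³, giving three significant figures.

V ≈ 4.24 × 10^6 m³

Direct-runoff ordinates (Q − Q_b): 0.00, 48.26, 139.51, 121.67, 106.13, 92.49, 80.64, 0.00 m³/s.
ΣQ_DR = 588.7 m³/s.
With Δt = 2 h = 7200 s, V = ΣQ_DR · Δt = 588.7 × 7200 = 4.24 × 10^6 m³.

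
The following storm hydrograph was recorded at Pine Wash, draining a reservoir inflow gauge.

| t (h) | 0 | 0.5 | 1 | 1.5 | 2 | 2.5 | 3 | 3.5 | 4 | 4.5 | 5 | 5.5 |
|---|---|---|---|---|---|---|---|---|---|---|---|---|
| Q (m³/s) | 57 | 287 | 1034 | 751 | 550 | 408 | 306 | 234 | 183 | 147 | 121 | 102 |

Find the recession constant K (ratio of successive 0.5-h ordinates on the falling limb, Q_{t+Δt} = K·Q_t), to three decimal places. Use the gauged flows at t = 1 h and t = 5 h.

K ≈ 0.765

Using the recession-limb readings at t = 1 h and t = 5 h: Q falls from 1034 to 121 m³/s over 8 intervals.
K = (Q₂/Q₁)^(1/8) = (121/1034)^(1/8) = 0.765.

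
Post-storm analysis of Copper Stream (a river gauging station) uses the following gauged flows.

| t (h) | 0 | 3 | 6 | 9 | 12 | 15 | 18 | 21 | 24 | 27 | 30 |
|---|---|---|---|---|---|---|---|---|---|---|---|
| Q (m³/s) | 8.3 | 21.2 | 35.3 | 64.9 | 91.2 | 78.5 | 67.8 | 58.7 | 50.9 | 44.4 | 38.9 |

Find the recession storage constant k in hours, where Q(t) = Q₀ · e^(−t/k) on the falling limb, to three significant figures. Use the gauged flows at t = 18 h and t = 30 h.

On the falling limb, Q drops from 67.8 to 38.9 m³/s between t = 18 h and t = 30 h (Δt = 12 h).
k = −Δt / ln(Q₂/Q₁) = −12 / ln(38.9/67.8) = 21.6 h.

k ≈ 21.6 h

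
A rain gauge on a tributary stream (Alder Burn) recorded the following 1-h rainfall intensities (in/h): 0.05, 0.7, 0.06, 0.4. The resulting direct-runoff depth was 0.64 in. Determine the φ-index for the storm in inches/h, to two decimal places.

Only the 2 blocks with intensity above φ contribute runoff: 0.7, 0.4 in/h.
Σ(I−φ)·Δt = d  ⇒  (0.7+0.4 − 2φ)·1 = 0.64
φ = (1.100 − 0.64/1) / 2 = 0.23 in/h.

φ ≈ 0.23 in/h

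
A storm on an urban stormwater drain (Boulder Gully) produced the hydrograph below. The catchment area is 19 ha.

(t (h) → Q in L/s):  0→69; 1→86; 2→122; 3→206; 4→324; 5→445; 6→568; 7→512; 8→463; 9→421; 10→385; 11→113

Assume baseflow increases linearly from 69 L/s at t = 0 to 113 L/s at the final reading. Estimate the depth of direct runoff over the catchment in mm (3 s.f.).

Direct runoff: 0.00, 13.00, 45.00, 125.00, 239.00, 356.00, 475.00, 415.00, 362.00, 316.00, 276.00, 0.00 L/s; ΣQ_DR = 2622 L/s.
V = ΣQ_DR · Δt = 2622 × 3600 s = 9.439 × 10^6 L.
Over A = 19 ha, depth = V / A = 49.7 mm.

d ≈ 49.7 mm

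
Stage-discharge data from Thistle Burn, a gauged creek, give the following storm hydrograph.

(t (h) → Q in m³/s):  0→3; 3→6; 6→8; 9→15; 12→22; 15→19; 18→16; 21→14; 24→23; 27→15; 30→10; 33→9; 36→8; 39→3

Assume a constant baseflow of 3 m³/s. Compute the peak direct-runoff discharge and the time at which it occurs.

Q_p = 20.0 m³/s at t = 24 h

Subtracting baseflow gives direct-runoff ordinates: 0.0, 3.0, 5.0, 12.0, 19.0, 16.0, 13.0, 11.0, 20.0, 12.0, 7.0, 6.0, 5.0, 0.0 m³/s.
The maximum is 20.0 m³/s, occurring at the reading for t = 24 h.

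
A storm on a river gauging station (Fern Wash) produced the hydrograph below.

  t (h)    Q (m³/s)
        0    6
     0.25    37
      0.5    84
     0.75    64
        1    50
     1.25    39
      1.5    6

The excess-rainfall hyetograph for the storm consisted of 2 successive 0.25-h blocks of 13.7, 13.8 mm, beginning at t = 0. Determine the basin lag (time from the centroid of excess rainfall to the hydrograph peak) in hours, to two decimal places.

t_L ≈ 0.25 h

Centroid of excess rainfall: t_c = Σ P_i·t̄_i / ΣP_i = 0.2505 h (block centres at 0.125, 0.375 h).
Hydrograph peak occurs at t = 0.5 h, so basin lag t_L = 0.5 − 0.2505 = 0.25 h.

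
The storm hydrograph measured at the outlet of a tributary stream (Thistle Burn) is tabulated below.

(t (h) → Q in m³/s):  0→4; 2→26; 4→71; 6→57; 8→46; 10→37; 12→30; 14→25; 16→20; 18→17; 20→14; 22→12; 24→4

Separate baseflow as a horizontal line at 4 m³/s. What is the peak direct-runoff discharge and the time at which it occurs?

Q_p = 67.0 m³/s at t = 4 h

Subtracting baseflow gives direct-runoff ordinates: 0.0, 22.0, 67.0, 53.0, 42.0, 33.0, 26.0, 21.0, 16.0, 13.0, 10.0, 8.0, 0.0 m³/s.
The maximum is 67.0 m³/s, occurring at the reading for t = 4 h.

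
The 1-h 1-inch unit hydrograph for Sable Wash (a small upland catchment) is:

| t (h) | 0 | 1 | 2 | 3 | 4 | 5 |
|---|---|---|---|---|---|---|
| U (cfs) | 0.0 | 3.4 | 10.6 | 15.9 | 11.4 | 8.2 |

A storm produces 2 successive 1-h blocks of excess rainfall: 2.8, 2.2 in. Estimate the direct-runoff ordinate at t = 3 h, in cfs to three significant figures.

Q ≈ 67.8 cfs

By discrete convolution, Q_j = Σ (P_i / 1 in) · U_{j−i}.
At t = 3 h (j=3): Q = (2.8/1)·15.9 + (2.2/1)·10.6 = 67.8 cfs.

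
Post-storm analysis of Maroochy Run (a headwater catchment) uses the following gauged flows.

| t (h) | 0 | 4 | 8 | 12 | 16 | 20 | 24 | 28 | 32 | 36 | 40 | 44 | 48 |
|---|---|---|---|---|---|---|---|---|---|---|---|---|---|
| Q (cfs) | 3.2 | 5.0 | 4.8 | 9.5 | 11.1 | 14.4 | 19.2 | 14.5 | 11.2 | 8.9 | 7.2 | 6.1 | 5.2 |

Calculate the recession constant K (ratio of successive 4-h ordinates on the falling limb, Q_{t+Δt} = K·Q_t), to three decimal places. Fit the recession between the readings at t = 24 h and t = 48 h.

K ≈ 0.804

Using the recession-limb readings at t = 24 h and t = 48 h: Q falls from 19.2 to 5.2 cfs over 6 intervals.
K = (Q₂/Q₁)^(1/6) = (5.2/19.2)^(1/6) = 0.804.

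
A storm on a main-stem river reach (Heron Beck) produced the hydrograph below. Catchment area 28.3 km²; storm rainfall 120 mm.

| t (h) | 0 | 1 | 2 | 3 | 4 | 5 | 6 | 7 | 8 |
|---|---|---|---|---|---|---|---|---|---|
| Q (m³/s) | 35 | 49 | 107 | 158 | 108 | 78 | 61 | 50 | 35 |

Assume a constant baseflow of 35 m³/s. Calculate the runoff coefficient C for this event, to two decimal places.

C ≈ 0.39

ΣQ_DR = 366.0 m³/s; V = ΣQ_DR·Δt = 1.318 × 10^6 m³.
Runoff depth d = V / A = 46.56 mm.
C = d / P = 46.56 / 120 = 0.39.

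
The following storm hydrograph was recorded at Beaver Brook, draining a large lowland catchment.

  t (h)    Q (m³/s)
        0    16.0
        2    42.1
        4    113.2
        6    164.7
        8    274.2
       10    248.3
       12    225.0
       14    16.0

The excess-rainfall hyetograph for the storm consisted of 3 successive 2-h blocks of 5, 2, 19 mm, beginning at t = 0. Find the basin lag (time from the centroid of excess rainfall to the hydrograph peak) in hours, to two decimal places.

Centroid of excess rainfall: t_c = Σ P_i·t̄_i / ΣP_i = 4.0769 h (block centres at 1, 3, 5 h).
Hydrograph peak occurs at t = 8 h, so basin lag t_L = 8 − 4.0769 = 3.92 h.

t_L ≈ 3.92 h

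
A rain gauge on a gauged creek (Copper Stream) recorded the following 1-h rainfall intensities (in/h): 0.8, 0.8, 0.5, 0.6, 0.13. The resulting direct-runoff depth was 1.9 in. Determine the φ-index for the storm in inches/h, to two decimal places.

φ ≈ 0.20 in/h

Only the 4 blocks with intensity above φ contribute runoff: 0.8, 0.8, 0.5, 0.6 in/h.
Σ(I−φ)·Δt = d  ⇒  (0.8+0.8+0.5+0.6 − 4φ)·1 = 1.9
φ = (2.700 − 1.9/1) / 4 = 0.20 in/h.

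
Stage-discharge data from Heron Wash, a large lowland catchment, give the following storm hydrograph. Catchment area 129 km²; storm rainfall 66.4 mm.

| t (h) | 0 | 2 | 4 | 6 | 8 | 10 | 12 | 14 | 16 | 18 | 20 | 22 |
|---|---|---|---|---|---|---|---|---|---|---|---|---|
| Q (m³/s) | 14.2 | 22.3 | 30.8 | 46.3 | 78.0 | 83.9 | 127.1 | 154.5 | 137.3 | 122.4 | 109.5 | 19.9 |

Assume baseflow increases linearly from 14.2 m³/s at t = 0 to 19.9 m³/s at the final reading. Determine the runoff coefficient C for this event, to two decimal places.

C ≈ 0.62

ΣQ_DR = 741.6 m³/s; V = ΣQ_DR·Δt = 5.340 × 10^6 m³.
Runoff depth d = V / A = 41.39 mm.
C = d / P = 41.39 / 66.4 = 0.62.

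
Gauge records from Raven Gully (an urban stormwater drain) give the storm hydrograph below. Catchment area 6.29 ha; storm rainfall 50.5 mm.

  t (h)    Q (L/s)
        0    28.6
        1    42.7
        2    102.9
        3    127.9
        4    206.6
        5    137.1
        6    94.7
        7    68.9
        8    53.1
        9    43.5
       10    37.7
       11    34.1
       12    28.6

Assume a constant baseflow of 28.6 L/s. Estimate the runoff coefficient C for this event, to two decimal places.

ΣQ_DR = 634.6 L/s; V = ΣQ_DR·Δt = 2.285 × 10^6 L.
Runoff depth d = V / A = 36.32 mm.
C = d / P = 36.32 / 50.5 = 0.72.

C ≈ 0.72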